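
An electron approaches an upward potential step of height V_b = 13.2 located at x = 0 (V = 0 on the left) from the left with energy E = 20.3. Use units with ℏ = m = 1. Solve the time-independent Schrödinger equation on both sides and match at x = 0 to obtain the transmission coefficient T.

T = 0.934

On each side the TISE gives plane waves with k = √(2m(E − V))/ℏ: k₁ = √(2·1·20.3) = 6.372, k₂ = √(2·1·7.1) = 3.768.
Continuity of ψ and ψ′ at the step yields the reflection amplitude r = (k₁ − k₂)/(k₁ + k₂) = 0.2568; thus R = |r|² = 0.06592, T = 0.9341.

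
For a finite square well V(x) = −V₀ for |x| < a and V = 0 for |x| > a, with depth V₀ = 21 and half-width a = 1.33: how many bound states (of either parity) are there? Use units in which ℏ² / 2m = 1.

N = 4

Define the well-strength parameter z₀ = (a/ℏ)√(2mV₀) = 1.33 × √(2·0.5·21) = 6.095.
A new bound state (alternating even/odd) appears each time z₀ passes a multiple of π/2, so N = ⌊2z₀/π⌋ + 1 = ⌊3.880⌋ + 1 = 4.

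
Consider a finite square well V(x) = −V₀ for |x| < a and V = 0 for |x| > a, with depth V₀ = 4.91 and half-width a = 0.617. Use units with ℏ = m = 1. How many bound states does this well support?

N = 2

Define the well-strength parameter z₀ = (a/ℏ)√(2mV₀) = 0.617 × √(2·1·4.91) = 1.933.
A new bound state (alternating even/odd) appears each time z₀ passes a multiple of π/2, so N = ⌊2z₀/π⌋ + 1 = ⌊1.231⌋ + 1 = 2.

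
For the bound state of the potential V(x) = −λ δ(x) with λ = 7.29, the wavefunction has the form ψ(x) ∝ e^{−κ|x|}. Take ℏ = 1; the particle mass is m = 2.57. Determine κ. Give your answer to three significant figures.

κ = 18.7

Integrate −(ℏ²/2m)ψ'' − λδ(x)ψ = Eψ from −ε to +ε: the ψ'' term gives ψ'(0⁺) − ψ'(0⁻) and the δ term gives −(2mλ/ℏ²)ψ(0).
With ψ ∝ e^{−κ|x|} this yields −2κ = −2mλ/ℏ², so κ = mλ/ℏ² = 18.74.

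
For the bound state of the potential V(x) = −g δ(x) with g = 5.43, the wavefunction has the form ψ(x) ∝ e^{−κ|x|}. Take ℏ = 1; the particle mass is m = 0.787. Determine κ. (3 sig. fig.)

Integrating the TISE across x = 0 gives the cusp condition ψ'(0⁺) − ψ'(0⁻) = −(2mg/ℏ²)ψ(0).
With ψ ∝ e^{−κ|x|} this yields −2κ = −2mg/ℏ², so κ = mg/ℏ² = 4.273.

κ = 4.27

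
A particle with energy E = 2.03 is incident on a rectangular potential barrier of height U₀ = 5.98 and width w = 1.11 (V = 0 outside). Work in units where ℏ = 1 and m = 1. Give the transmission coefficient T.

T = 0.00698

Since E < U₀ the interior solution is evanescent with decay constant κ = √(2m(U₀ − E))/ℏ = 2.811.
κw = 3.120, sinh(κw) = 11.30.
Matching ψ, ψ′ at both faces gives T = [1 + U₀² sinh²(κw) / (4E(U₀ − E))]⁻¹ = 1/143.4 = 0.00698.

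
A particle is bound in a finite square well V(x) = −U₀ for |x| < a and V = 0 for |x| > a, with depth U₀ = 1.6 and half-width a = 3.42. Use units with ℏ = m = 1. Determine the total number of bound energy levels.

The dimensionless depth is z₀ = a√(2mU₀)/ℏ = 3.42 × √(3.200) = 6.118.
A new bound state (alternating even/odd) appears each time z₀ passes a multiple of π/2, so N = ⌊2z₀/π⌋ + 1 = ⌊3.895⌋ + 1 = 4.

N = 4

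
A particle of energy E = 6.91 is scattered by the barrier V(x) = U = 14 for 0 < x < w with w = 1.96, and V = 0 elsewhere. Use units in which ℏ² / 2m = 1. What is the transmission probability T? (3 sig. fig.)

T = 0.000117

E < U: inside the barrier ψ ∝ e^{±κx} with κ = √(2m(U − E))/ℏ = 2.663.
κw = 5.219, sinh(κw) = 92.36.
Matching ψ, ψ′ at both faces gives T = [1 + U² sinh²(κw) / (4E(U − E))]⁻¹ = 1/8533 = 0.000117.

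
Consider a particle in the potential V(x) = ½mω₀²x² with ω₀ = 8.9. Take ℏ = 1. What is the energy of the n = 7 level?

Using E_n = (n + ½)ℏω₀: E_7 = 7.5 × 8.9 = 66.75.

E = 66.8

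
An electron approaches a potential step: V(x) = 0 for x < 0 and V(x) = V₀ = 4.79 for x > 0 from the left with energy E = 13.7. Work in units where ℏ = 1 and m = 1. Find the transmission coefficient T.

T = 0.989

The wavenumbers are k₁ = √(2mE)/ℏ = 5.235 on the left and k₂ = √(2m(E − V₀))/ℏ = 4.221 on the right.
Continuity of ψ and ψ′ at the step yields the reflection amplitude r = (k₁ − k₂)/(k₁ + k₂) = 0.1071; thus R = |r|² = 0.01148, T = 0.9885.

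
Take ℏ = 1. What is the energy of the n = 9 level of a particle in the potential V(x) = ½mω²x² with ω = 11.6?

E = 110

Using E_n = (n + ½)ℏω: E_9 = 9.5 × 11.6 = 110.2.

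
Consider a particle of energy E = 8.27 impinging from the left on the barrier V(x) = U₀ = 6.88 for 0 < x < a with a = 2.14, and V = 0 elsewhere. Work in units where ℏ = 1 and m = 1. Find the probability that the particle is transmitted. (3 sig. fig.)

T = 0.850

Above the barrier the interior wavenumber is k₂ = √(2m(E − U₀))/ℏ = 1.667, giving phase k₂a = 3.568.
T = [1 + U₀² sin²(k₂a) / (4E(E − U₀))]⁻¹ = 1/1.176 = 0.850.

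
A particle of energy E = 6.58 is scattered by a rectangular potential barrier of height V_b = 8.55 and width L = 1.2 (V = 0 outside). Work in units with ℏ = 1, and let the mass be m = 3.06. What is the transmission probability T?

T = 0.000682

E < V_b: inside the barrier ψ ∝ e^{±κx} with κ = √(2m(V_b − E))/ℏ = 3.472.
κL = 4.167, sinh(κL) = 32.24.
Matching ψ, ψ′ at both faces gives T = [1 + V_b² sinh²(κL) / (4E(V_b − E))]⁻¹ = 1/1467 = 0.000682.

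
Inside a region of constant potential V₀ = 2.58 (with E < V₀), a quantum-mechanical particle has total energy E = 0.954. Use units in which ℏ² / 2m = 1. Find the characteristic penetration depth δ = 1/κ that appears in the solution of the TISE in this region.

δ = 0.784

Since E < V₀ the TISE in this region is ψ'' = κ²ψ with κ = √(2m(V₀ − E))/ℏ.
κ = √(2 × 0.5 × 1.626) = 1.275. The penetration depth is δ = 1/κ = 0.784.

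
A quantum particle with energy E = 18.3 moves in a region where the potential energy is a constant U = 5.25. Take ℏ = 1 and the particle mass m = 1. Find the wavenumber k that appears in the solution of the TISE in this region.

k = 5.11

With E > U the solution is oscillatory, ψ ∝ e^{±ikx} with k = √(2m(E − U))/ℏ.
k = √(2 × 1 × 13.05) = 5.109.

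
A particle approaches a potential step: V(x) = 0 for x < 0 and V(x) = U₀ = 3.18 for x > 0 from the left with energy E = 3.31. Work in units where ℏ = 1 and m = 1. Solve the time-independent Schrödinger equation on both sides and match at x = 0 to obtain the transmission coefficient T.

T = 0.552

The wavenumbers are k₁ = √(2mE)/ℏ = 2.573 on the left and k₂ = √(2m(E − U₀))/ℏ = 0.5099 on the right.
Matching ψ and ψ′ at x = 0 gives r = (k₁ − k₂)/(k₁ + k₂), so R = r² = 0.4478 and T = 1 − R = 0.5522.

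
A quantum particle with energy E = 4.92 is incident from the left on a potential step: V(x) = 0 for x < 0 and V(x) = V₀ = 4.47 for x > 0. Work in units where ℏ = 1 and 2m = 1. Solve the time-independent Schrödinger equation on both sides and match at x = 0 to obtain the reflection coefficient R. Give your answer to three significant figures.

R = 0.287

The wavenumbers are k₁ = √(2mE)/ℏ = 2.218 on the left and k₂ = √(2m(E − V₀))/ℏ = 0.6708 on the right.
Matching ψ and ψ′ at x = 0 gives r = (k₁ − k₂)/(k₁ + k₂), so R = r² = 0.2869 and T = 1 − R = 0.7131.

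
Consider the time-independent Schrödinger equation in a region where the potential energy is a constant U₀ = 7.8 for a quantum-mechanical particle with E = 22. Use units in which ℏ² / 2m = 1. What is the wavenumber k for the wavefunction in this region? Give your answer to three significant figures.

k = 3.77

With E > U₀ the solution is oscillatory, ψ ∝ e^{±ikx} with k = √(2m(E − U₀))/ℏ.
k = √(2 × 0.5 × 14.2) = 3.768.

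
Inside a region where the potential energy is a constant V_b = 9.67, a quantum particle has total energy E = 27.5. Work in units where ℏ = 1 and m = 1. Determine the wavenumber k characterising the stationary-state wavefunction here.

With E > V_b the solution is oscillatory, ψ ∝ e^{±ikx} with k = √(2m(E − V_b))/ℏ.
k = √(2 × 1 × 17.83) = 5.972.

k = 5.97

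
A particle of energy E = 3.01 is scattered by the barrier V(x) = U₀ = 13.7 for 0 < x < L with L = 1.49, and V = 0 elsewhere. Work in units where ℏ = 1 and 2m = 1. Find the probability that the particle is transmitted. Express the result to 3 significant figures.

T = 0.000161

Since E < U₀ the interior solution is evanescent with decay constant κ = √(2m(U₀ − E))/ℏ = 3.270.
κL = 4.872, sinh(κL) = 65.26.
The exact tunnelling result is T⁻¹ = 1 + U₀² sinh²(κL) / [4E(U₀ − E)] = 6212, so T = 0.000161.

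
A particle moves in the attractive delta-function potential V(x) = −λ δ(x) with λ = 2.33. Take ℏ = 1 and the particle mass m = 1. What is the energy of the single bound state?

E = -2.71

For x ≠ 0 the bound state is ψ ∝ e^{−κ|x|}; integrating the TISE across the delta gives the cusp condition 2κ = 2mλ/ℏ², so κ = 2.330.
Then E = −ℏ²κ²/(2m) = −mλ²/(2ℏ²) = -2.714.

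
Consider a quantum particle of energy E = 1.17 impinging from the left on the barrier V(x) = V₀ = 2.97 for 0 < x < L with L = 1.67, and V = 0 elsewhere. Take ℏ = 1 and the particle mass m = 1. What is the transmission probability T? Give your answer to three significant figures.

E < V₀: inside the barrier ψ ∝ e^{±κx} with κ = √(2m(V₀ − E))/ℏ = 1.897.
κL = 3.169, sinh(κL) = 11.87.
The exact tunnelling result is T⁻¹ = 1 + V₀² sinh²(κL) / [4E(V₀ − E)] = 148.4, so T = 0.00674.

T = 0.00674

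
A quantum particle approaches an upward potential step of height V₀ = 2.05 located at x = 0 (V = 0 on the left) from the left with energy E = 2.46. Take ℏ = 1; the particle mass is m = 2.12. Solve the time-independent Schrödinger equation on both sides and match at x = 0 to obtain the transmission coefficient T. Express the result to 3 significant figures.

The wavenumbers are k₁ = √(2mE)/ℏ = 3.230 on the left and k₂ = √(2m(E − V₀))/ℏ = 1.318 on the right.
Matching ψ and ψ′ at x = 0 gives r = (k₁ − k₂)/(k₁ + k₂), so R = r² = 0.1766 and T = 1 − R = 0.8234.

T = 0.823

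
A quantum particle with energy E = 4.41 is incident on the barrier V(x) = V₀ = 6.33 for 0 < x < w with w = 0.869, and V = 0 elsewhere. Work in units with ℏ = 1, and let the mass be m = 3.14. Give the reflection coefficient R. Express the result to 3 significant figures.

E < V₀: inside the barrier ψ ∝ e^{±κx} with κ = √(2m(V₀ − E))/ℏ = 3.472.
κw = 3.018, sinh(κw) = 10.20.
Matching ψ, ψ′ at both faces gives T = [1 + V₀² sinh²(κw) / (4E(V₀ − E))]⁻¹ = 1/124.0 = 0.00807.
R = 1 − T = 0.992.

R = 0.992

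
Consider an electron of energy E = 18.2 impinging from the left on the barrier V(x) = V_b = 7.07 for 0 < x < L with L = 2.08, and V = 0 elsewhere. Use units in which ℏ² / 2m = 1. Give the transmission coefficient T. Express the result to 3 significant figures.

Above the barrier the interior wavenumber is k₂ = √(2m(E − V_b))/ℏ = 3.336, giving phase k₂L = 6.939.
T = [1 + V_b² sin²(k₂L) / (4E(E − V_b))]⁻¹ = 1/1.023 = 0.978.

T = 0.978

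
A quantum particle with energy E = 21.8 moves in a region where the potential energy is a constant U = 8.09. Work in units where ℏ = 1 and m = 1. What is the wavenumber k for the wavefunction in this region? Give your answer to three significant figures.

With E > U the solution is oscillatory, ψ ∝ e^{±ikx} with k = √(2m(E − U))/ℏ.
k = √(2 × 1 × 13.71) = 5.236.

k = 5.24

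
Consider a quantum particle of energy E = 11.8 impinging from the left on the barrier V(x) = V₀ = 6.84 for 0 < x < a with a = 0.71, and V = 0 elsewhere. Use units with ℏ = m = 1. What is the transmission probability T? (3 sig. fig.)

T = 0.890

Above the barrier the interior wavenumber is k₂ = √(2m(E − V₀))/ℏ = 3.150, giving phase k₂a = 2.236.
T = [1 + V₀² sin²(k₂a) / (4E(E − V₀))]⁻¹ = 1/1.124 = 0.890.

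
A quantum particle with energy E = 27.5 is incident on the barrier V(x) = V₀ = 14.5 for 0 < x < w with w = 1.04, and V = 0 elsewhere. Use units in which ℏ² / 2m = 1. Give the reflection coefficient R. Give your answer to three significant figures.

Above the barrier the interior wavenumber is k₂ = √(2m(E − V₀))/ℏ = 3.606, giving phase k₂w = 3.750.
T = [1 + V₀² sin²(k₂w) / (4E(E − V₀))]⁻¹ = 1/1.048 = 0.954.
R = 1 − T = 0.0458.

R = 0.0458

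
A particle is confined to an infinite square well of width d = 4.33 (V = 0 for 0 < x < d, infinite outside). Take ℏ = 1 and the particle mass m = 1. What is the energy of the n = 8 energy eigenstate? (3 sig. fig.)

Requiring ψ(0) = ψ(d) = 0 quantises k = nπ/d, hence E_n = ℏ²k²/2m = n²π²ℏ²/(2md²).
E_8 = 8² × π² / (2 × 1 × 4.33²) = 16.85.

E = 16.8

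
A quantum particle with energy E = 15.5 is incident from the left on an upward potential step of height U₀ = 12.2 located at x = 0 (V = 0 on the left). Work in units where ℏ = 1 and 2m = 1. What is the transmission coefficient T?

T = 0.864

On each side the TISE gives plane waves with k = √(2m(E − V))/ℏ: k₁ = √(2·½·15.5) = 3.937, k₂ = √(2·½·3.3) = 1.817.
Matching ψ and ψ′ at x = 0 gives r = (k₁ − k₂)/(k₁ + k₂), so R = r² = 0.1358 and T = 1 − R = 0.8642.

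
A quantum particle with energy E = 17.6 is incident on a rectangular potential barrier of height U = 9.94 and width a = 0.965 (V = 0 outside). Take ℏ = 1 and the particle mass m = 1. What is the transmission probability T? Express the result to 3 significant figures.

T = 0.939

Above the barrier the interior wavenumber is k₂ = √(2m(E − U))/ℏ = 3.914, giving phase k₂a = 3.777.
Matching at both interfaces gives T⁻¹ = 1 + U² sin²(k₂a) / [4E(E − U)] = 1.065, hence T = 0.939.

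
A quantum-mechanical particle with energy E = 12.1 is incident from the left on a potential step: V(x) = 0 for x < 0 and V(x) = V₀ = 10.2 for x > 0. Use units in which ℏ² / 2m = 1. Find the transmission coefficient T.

On each side the TISE gives plane waves with k = √(2m(E − V))/ℏ: k₁ = √(2·½·12.1) = 3.479, k₂ = √(2·½·1.9) = 1.378.
Matching ψ and ψ′ at x = 0 gives r = (k₁ − k₂)/(k₁ + k₂), so R = r² = 0.1870 and T = 1 − R = 0.8130.

T = 0.813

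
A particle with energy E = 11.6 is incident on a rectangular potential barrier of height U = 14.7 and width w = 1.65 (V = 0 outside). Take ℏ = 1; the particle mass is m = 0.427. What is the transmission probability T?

T = 0.0124

E < U: inside the barrier ψ ∝ e^{±κx} with κ = √(2m(U − E))/ℏ = 1.627.
κw = 2.685, sinh(κw) = 7.293.
The exact tunnelling result is T⁻¹ = 1 + U² sinh²(κw) / [4E(U − E)] = 80.90, so T = 0.0124.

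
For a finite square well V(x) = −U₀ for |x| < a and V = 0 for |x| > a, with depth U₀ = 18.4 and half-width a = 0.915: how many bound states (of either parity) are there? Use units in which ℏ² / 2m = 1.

Define the well-strength parameter z₀ = (a/ℏ)√(2mU₀) = 0.915 × √(2·0.5·18.4) = 3.925.
The even/odd transcendental equations gain one root per π/2 in z₀, giving N = 1 + ⌊2z₀/π⌋ = 1 + ⌊2.499⌋ = 3.

N = 3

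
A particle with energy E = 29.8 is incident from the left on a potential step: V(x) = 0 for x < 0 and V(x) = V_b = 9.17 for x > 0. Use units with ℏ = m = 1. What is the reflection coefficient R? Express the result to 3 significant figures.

The wavenumbers are k₁ = √(2mE)/ℏ = 7.720 on the left and k₂ = √(2m(E − V_b))/ℏ = 6.423 on the right.
Matching ψ and ψ′ at x = 0 gives r = (k₁ − k₂)/(k₁ + k₂), so R = r² = 0.008406 and T = 1 − R = 0.9916.

R = 0.00841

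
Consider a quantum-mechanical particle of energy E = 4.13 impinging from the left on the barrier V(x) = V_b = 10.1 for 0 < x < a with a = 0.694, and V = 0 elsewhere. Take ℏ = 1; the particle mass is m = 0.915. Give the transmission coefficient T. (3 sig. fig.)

T = 0.0386

E < V_b: inside the barrier ψ ∝ e^{±κx} with κ = √(2m(V_b − E))/ℏ = 3.305.
κa = 2.294, sinh(κa) = 4.906.
The exact tunnelling result is T⁻¹ = 1 + V_b² sinh²(κa) / [4E(V_b − E)] = 25.90, so T = 0.0386.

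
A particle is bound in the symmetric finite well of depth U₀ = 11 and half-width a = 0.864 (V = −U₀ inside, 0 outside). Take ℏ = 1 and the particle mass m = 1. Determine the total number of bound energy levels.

The dimensionless depth is z₀ = a√(2mU₀)/ℏ = 0.864 × √(22.00) = 4.053.
The even/odd transcendental equations gain one root per π/2 in z₀, giving N = 1 + ⌊2z₀/π⌋ = 1 + ⌊2.580⌋ = 3.

N = 3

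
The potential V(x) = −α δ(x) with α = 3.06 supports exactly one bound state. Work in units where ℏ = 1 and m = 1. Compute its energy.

E = -4.68

The bound state is ψ(x) = √κ e^{−κ|x|}. The derivative jump ψ'(0⁺) − ψ'(0⁻) = −(2mα/ℏ²)ψ(0) fixes κ = mα/ℏ² = 3.060.
Then E = −ℏ²κ²/(2m) = −mα²/(2ℏ²) = -4.682.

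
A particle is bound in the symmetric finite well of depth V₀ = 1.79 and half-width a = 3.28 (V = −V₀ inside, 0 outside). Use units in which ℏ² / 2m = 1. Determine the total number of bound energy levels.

The dimensionless depth is z₀ = a√(2mV₀)/ℏ = 3.28 × √(1.790) = 4.388.
A new bound state (alternating even/odd) appears each time z₀ passes a multiple of π/2, so N = ⌊2z₀/π⌋ + 1 = ⌊2.794⌋ + 1 = 3.

N = 3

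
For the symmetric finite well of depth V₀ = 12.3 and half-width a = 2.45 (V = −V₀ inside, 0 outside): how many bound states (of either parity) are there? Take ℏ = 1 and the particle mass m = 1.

The dimensionless depth is z₀ = a√(2mV₀)/ℏ = 2.45 × √(24.60) = 12.15.
The even/odd transcendental equations gain one root per π/2 in z₀, giving N = 1 + ⌊2z₀/π⌋ = 1 + ⌊7.736⌋ = 8.

N = 8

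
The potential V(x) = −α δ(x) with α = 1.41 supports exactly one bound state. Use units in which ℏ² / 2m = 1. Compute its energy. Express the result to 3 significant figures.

For x ≠ 0 the bound state is ψ ∝ e^{−κ|x|}; integrating the TISE across the delta gives the cusp condition 2κ = 2mα/ℏ², so κ = 0.7050.
Then E = −ℏ²κ²/(2m) = −mα²/(2ℏ²) = -0.4970.

E = -0.497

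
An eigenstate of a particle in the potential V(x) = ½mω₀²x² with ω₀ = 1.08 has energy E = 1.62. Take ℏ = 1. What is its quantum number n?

n = 1

E_n = ℏω₀(n + ½) ⇒ n = E/(ℏω₀) − ½ = 1.62/1.08 − 0.5 = 1.000 → n = 1.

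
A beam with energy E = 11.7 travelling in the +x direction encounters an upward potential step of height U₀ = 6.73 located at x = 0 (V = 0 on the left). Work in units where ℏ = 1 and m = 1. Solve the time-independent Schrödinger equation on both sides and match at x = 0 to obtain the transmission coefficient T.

The wavenumbers are k₁ = √(2mE)/ℏ = 4.837 on the left and k₂ = √(2m(E − U₀))/ℏ = 3.153 on the right.
Matching ψ and ψ′ at x = 0 gives r = (k₁ − k₂)/(k₁ + k₂), so R = r² = 0.04445 and T = 1 − R = 0.9555.

T = 0.956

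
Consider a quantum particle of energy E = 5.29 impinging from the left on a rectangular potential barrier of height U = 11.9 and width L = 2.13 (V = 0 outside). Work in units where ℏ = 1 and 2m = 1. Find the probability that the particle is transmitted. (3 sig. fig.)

T = 0.0000692

Since E < U the interior solution is evanescent with decay constant κ = √(2m(U − E))/ℏ = 2.571.
κL = 5.476, sinh(κL) = 119.5.
Matching ψ, ψ′ at both faces gives T = [1 + U² sinh²(κL) / (4E(U − E))]⁻¹ = 1/14450 = 0.0000692.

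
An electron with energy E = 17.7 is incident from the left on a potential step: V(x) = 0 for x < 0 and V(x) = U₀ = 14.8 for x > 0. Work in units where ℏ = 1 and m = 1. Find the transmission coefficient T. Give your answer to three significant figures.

On each side the TISE gives plane waves with k = √(2m(E − V))/ℏ: k₁ = √(2·1·17.7) = 5.950, k₂ = √(2·1·2.9) = 2.408.
Continuity of ψ and ψ′ at the step yields the reflection amplitude r = (k₁ − k₂)/(k₁ + k₂) = 0.4237; thus R = |r|² = 0.1795, T = 0.8205.

T = 0.820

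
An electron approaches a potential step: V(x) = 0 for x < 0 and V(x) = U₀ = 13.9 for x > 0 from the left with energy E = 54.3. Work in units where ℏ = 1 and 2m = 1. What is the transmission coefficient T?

The wavenumbers are k₁ = √(2mE)/ℏ = 7.369 on the left and k₂ = √(2m(E − U₀))/ℏ = 6.356 on the right.
Matching ψ and ψ′ at x = 0 gives r = (k₁ − k₂)/(k₁ + k₂), so R = r² = 0.005445 and T = 1 − R = 0.9946.

T = 0.995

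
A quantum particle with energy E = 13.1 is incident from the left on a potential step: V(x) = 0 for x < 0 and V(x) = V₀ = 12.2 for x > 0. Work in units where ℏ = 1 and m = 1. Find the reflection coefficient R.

R = 0.342

The wavenumbers are k₁ = √(2mE)/ℏ = 5.119 on the left and k₂ = √(2m(E − V₀))/ℏ = 1.342 on the right.
Matching ψ and ψ′ at x = 0 gives r = (k₁ − k₂)/(k₁ + k₂), so R = r² = 0.3418 and T = 1 − R = 0.6582.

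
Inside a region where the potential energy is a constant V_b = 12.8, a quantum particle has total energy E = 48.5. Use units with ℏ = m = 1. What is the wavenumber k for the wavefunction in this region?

With E > V_b the solution is oscillatory, ψ ∝ e^{±ikx} with k = √(2m(E − V_b))/ℏ.
k = √(2 × 1 × 35.7) = 8.450.

k = 8.45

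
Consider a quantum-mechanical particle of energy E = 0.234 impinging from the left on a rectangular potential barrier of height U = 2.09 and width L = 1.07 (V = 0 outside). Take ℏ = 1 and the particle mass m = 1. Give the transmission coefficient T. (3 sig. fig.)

T = 0.0259

Since E < U the interior solution is evanescent with decay constant κ = √(2m(U − E))/ℏ = 1.927.
κL = 2.062, sinh(κL) = 3.865.
The exact tunnelling result is T⁻¹ = 1 + U² sinh²(κL) / [4E(U − E)] = 38.57, so T = 0.0259.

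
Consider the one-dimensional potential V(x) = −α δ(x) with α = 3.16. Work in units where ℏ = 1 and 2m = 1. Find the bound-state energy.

E = -2.50

The bound state is ψ(x) = √κ e^{−κ|x|}. The derivative jump ψ'(0⁺) − ψ'(0⁻) = −(2mα/ℏ²)ψ(0) fixes κ = mα/ℏ² = 1.580.
Then E = −ℏ²κ²/(2m) = −mα²/(2ℏ²) = -2.496.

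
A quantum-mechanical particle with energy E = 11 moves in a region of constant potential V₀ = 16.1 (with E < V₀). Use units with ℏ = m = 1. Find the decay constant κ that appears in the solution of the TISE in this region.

Since E < V₀ the TISE in this region is ψ'' = κ²ψ with κ = √(2m(V₀ − E))/ℏ.
κ = √(2 × 1 × 5.1) = 3.194.

κ = 3.19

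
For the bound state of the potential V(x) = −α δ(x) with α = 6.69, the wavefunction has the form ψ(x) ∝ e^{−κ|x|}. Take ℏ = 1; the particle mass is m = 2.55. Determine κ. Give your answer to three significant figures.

Integrating the TISE across x = 0 gives the cusp condition ψ'(0⁺) − ψ'(0⁻) = −(2mα/ℏ²)ψ(0).
With ψ ∝ e^{−κ|x|} this yields −2κ = −2mα/ℏ², so κ = mα/ℏ² = 17.06.

κ = 17.1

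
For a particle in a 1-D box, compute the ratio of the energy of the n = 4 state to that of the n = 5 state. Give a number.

E_n = n²π²ℏ²/(2mL²) so the ratio is n₂²/n₁² = 16/25 = 0.64.

0.64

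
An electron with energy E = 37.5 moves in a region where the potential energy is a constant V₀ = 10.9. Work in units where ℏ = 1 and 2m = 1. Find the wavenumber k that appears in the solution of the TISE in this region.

k = 5.16

With E > V₀ the solution is oscillatory, ψ ∝ e^{±ikx} with k = √(2m(E − V₀))/ℏ.
k = √(2 × 0.5 × 26.6) = 5.158.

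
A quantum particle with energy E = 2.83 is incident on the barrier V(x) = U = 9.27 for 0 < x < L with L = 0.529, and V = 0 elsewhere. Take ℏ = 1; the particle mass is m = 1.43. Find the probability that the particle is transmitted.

Since E < U the interior solution is evanescent with decay constant κ = √(2m(U − E))/ℏ = 4.292.
κL = 2.270, sinh(κL) = 4.789.
The exact tunnelling result is T⁻¹ = 1 + U² sinh²(κL) / [4E(U − E)] = 28.04, so T = 0.0357.

T = 0.0357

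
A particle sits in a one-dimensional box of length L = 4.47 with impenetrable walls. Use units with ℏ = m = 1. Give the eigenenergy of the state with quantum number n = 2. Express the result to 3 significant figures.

E = 0.988

Requiring ψ(0) = ψ(L) = 0 quantises k = nπ/L, hence E_n = ℏ²k²/2m = n²π²ℏ²/(2mL²).
E_2 = 2² × π² / (2 × 1 × 4.47²) = 0.9879.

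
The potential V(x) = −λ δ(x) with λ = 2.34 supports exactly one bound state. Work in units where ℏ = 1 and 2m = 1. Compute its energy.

E = -1.37

For x ≠ 0 the bound state is ψ ∝ e^{−κ|x|}; integrating the TISE across the delta gives the cusp condition 2κ = 2mλ/ℏ², so κ = 1.170.
Then E = −ℏ²κ²/(2m) = −mλ²/(2ℏ²) = -1.369.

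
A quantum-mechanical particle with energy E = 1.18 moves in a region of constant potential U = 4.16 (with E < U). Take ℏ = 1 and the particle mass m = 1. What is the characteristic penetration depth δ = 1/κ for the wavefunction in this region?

Since E < U the TISE in this region is ψ'' = κ²ψ with κ = √(2m(U − E))/ℏ.
κ = √(2 × 1 × 2.98) = 2.441. The penetration depth is δ = 1/κ = 0.410.

δ = 0.410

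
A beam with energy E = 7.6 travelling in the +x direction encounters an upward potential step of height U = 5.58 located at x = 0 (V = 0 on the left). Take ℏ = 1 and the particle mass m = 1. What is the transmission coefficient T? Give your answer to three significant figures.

The wavenumbers are k₁ = √(2mE)/ℏ = 3.899 on the left and k₂ = √(2m(E − U))/ℏ = 2.010 on the right.
Matching ψ and ψ′ at x = 0 gives r = (k₁ − k₂)/(k₁ + k₂), so R = r² = 0.1022 and T = 1 − R = 0.8978.

T = 0.898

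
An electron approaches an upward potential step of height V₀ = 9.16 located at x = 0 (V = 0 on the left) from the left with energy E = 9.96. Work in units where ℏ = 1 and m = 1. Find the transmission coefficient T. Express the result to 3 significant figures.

The wavenumbers are k₁ = √(2mE)/ℏ = 4.463 on the left and k₂ = √(2m(E − V₀))/ℏ = 1.265 on the right.
Continuity of ψ and ψ′ at the step yields the reflection amplitude r = (k₁ − k₂)/(k₁ + k₂) = 0.5583; thus R = |r|² = 0.3118, T = 0.6882.

T = 0.688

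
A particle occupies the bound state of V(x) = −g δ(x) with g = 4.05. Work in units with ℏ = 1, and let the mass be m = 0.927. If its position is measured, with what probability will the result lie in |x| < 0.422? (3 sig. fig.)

P = 0.958

The normalised bound state is ψ = √κ e^{−κ|x|} with κ = mg/ℏ² = 3.754.
P(|x| < d) = ∫_{−d}^{d} κ e^{−2κ|x|} dx = 1 − e^{−2κd} = 1 − e^{−3.169} = 0.9579.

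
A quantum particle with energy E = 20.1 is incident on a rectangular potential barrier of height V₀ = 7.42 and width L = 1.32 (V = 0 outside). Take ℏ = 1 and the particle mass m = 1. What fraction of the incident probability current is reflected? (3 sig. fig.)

R = 0.00680

Above the barrier the interior wavenumber is k₂ = √(2m(E − V₀))/ℏ = 5.036, giving phase k₂L = 6.647.
Matching at both interfaces gives T⁻¹ = 1 + V₀² sin²(k₂L) / [4E(E − V₀)] = 1.007, hence T = 0.993.
R = 1 − T = 0.00680.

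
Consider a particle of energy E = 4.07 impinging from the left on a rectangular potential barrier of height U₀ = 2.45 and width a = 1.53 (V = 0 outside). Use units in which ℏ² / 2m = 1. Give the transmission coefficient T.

E > U₀: inside the barrier k₂ = √(2m(E − U₀))/ℏ = 1.273, k₂a = 1.947.
Matching at both interfaces gives T⁻¹ = 1 + U₀² sin²(k₂a) / [4E(E − U₀)] = 1.197, hence T = 0.836.

T = 0.836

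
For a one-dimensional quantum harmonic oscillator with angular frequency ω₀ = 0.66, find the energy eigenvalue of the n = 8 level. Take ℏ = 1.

Using E_n = (n + ½)ℏω₀: E_8 = 8.5 × 0.66 = 5.610.

E = 5.61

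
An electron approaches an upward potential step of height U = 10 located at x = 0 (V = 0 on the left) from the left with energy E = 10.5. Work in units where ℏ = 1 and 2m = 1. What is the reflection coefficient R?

On each side the TISE gives plane waves with k = √(2m(E − V))/ℏ: k₁ = √(2·½·10.5) = 3.240, k₂ = √(2·½·0.5) = 0.7071.
Continuity of ψ and ψ′ at the step yields the reflection amplitude r = (k₁ − k₂)/(k₁ + k₂) = 0.6417; thus R = |r|² = 0.4118, T = 0.5882.

R = 0.412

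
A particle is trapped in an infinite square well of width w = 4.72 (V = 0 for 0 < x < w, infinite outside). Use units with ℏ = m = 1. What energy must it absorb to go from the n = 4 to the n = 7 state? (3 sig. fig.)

E_n = n²π²ℏ²/(2mw²), so ΔE = (7² − 4²) π²ℏ²/(2mw²).
ΔE = 33 × π² / (2 × 1 × 4.72²) = 7.310.

ΔE = 7.31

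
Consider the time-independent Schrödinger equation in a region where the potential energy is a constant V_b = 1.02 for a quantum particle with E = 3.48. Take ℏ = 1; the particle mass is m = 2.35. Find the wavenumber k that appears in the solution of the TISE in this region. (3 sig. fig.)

k = 3.40

With E > V_b the solution is oscillatory, ψ ∝ e^{±ikx} with k = √(2m(E − V_b))/ℏ.
k = √(2 × 2.35 × 2.46) = 3.400.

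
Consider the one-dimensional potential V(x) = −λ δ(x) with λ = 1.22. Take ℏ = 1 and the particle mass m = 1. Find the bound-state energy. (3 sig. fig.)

For x ≠ 0 the bound state is ψ ∝ e^{−κ|x|}; integrating the TISE across the delta gives the cusp condition 2κ = 2mλ/ℏ², so κ = 1.220.
Then E = −ℏ²κ²/(2m) = −mλ²/(2ℏ²) = -0.7442.

E = -0.744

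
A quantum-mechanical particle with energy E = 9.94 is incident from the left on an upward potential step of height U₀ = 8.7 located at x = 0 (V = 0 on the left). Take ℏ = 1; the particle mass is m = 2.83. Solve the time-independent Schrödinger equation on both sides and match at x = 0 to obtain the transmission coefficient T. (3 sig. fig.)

T = 0.772

The wavenumbers are k₁ = √(2mE)/ℏ = 7.501 on the left and k₂ = √(2m(E − U₀))/ℏ = 2.649 on the right.
Continuity of ψ and ψ′ at the step yields the reflection amplitude r = (k₁ − k₂)/(k₁ + k₂) = 0.4780; thus R = |r|² = 0.2285, T = 0.7715.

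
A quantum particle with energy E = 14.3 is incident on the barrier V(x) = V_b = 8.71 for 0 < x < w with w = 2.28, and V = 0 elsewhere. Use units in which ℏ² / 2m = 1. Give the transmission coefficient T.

T = 0.874

E > V_b: inside the barrier k₂ = √(2m(E − V_b))/ℏ = 2.364, k₂w = 5.391.
T = [1 + V_b² sin²(k₂w) / (4E(E − V_b))]⁻¹ = 1/1.144 = 0.874.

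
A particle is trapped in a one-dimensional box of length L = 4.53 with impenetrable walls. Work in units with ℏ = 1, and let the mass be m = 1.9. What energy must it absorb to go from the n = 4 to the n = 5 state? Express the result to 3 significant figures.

E_n = n²π²ℏ²/(2mL²), so ΔE = (5² − 4²) π²ℏ²/(2mL²).
ΔE = 9 × π² / (2 × 1.9 × 4.53²) = 1.139.

ΔE = 1.14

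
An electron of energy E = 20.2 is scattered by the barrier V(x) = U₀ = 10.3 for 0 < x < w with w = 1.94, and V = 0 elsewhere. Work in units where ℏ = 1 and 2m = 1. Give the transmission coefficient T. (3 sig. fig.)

T = 0.996

E > U₀: inside the barrier k₂ = √(2m(E − U₀))/ℏ = 3.146, k₂w = 6.104.
T = [1 + U₀² sin²(k₂w) / (4E(E − U₀))]⁻¹ = 1/1.004 = 0.996.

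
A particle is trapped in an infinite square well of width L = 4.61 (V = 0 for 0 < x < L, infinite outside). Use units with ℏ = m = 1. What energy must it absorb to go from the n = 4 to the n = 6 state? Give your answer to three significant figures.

E_n = n²π²ℏ²/(2mL²), so ΔE = (6² − 4²) π²ℏ²/(2mL²).
ΔE = 20 × π² / (2 × 1 × 4.61²) = 4.644.

ΔE = 4.64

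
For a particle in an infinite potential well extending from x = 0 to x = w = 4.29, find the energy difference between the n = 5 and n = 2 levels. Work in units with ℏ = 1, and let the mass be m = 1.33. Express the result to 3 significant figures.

E_n = n²π²ℏ²/(2mw²), so ΔE = (5² − 2²) π²ℏ²/(2mw²).
ΔE = 21 × π² / (2 × 1.33 × 4.29²) = 4.234.

ΔE = 4.23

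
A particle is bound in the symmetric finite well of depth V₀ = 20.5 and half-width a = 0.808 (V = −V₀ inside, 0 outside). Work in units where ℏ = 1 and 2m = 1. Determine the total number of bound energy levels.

N = 3

The dimensionless depth is z₀ = a√(2mV₀)/ℏ = 0.808 × √(20.50) = 3.658.
The even/odd transcendental equations gain one root per π/2 in z₀, giving N = 1 + ⌊2z₀/π⌋ = 1 + ⌊2.329⌋ = 3.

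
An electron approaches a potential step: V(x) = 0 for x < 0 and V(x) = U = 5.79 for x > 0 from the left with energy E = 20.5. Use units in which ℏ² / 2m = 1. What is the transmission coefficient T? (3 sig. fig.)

The wavenumbers are k₁ = √(2mE)/ℏ = 4.528 on the left and k₂ = √(2m(E − U))/ℏ = 3.835 on the right.
Continuity of ψ and ψ′ at the step yields the reflection amplitude r = (k₁ − k₂)/(k₁ + k₂) = 0.08278; thus R = |r|² = 0.006853, T = 0.9931.

T = 0.993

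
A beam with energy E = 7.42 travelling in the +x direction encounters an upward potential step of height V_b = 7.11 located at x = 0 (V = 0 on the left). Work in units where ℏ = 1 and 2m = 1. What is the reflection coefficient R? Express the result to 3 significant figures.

R = 0.436

The wavenumbers are k₁ = √(2mE)/ℏ = 2.724 on the left and k₂ = √(2m(E − V_b))/ℏ = 0.5568 on the right.
Matching ψ and ψ′ at x = 0 gives r = (k₁ − k₂)/(k₁ + k₂), so R = r² = 0.4364 and T = 1 − R = 0.5636.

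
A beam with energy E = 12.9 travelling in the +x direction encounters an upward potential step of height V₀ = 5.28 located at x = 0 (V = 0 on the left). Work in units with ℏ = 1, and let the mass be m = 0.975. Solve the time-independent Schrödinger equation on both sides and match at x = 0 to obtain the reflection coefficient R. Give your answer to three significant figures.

R = 0.0171

The wavenumbers are k₁ = √(2mE)/ℏ = 5.015 on the left and k₂ = √(2m(E − V₀))/ℏ = 3.855 on the right.
Matching ψ and ψ′ at x = 0 gives r = (k₁ − k₂)/(k₁ + k₂), so R = r² = 0.01712 and T = 1 − R = 0.9829.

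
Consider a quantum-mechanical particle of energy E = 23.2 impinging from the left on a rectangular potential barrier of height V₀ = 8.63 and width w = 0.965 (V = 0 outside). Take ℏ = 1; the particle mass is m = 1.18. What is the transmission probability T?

E > V₀: inside the barrier k₂ = √(2m(E − V₀))/ℏ = 5.864, k₂w = 5.659.
Matching at both interfaces gives T⁻¹ = 1 + V₀² sin²(k₂w) / [4E(E − V₀)] = 1.019, hence T = 0.982.

T = 0.982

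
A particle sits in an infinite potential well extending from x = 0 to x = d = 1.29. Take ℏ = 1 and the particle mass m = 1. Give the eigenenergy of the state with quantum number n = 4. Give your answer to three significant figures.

The infinite-well eigenfunctions ψ_n = √(2/d) sin(nπx/d) vanish at both walls, giving E_n = n²π²ℏ²/(2md²).
E_4 = 4² × π² / (2 × 1 × 1.29²) = 47.45.

E = 47.4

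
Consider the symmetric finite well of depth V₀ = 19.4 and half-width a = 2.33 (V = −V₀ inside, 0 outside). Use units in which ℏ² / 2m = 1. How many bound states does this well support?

The dimensionless depth is z₀ = a√(2mV₀)/ℏ = 2.33 × √(19.40) = 10.26.
The even/odd transcendental equations gain one root per π/2 in z₀, giving N = 1 + ⌊2z₀/π⌋ = 1 + ⌊6.533⌋ = 7.

N = 7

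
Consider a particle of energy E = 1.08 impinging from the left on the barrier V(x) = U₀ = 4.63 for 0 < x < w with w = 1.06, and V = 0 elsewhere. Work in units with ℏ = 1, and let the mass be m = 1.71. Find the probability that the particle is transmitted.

T = 0.00177

E < U₀: inside the barrier ψ ∝ e^{±κx} with κ = √(2m(U₀ − E))/ℏ = 3.484.
κw = 3.693, sinh(κw) = 20.08.
The exact tunnelling result is T⁻¹ = 1 + U₀² sinh²(κw) / [4E(U₀ − E)] = 564.6, so T = 0.00177.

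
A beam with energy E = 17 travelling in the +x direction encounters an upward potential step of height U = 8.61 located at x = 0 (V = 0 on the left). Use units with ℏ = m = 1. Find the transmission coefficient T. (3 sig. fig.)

On each side the TISE gives plane waves with k = √(2m(E − V))/ℏ: k₁ = √(2·1·17) = 5.831, k₂ = √(2·1·8.39) = 4.096.
Matching ψ and ψ′ at x = 0 gives r = (k₁ − k₂)/(k₁ + k₂), so R = r² = 0.03053 and T = 1 − R = 0.9695.

T = 0.969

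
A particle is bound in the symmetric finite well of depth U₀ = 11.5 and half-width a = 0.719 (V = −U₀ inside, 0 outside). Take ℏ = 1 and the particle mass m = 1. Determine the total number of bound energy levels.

N = 3

The dimensionless depth is z₀ = a√(2mU₀)/ℏ = 0.719 × √(23.00) = 3.448.
A new bound state (alternating even/odd) appears each time z₀ passes a multiple of π/2, so N = ⌊2z₀/π⌋ + 1 = ⌊2.195⌋ + 1 = 3.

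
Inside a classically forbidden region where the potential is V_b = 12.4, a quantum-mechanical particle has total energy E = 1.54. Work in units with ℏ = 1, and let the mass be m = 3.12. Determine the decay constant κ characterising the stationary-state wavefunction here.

κ = 8.23

Since E < V_b the TISE in this region is ψ'' = κ²ψ with κ = √(2m(V_b − E))/ℏ.
κ = √(2 × 3.12 × 10.86) = 8.232.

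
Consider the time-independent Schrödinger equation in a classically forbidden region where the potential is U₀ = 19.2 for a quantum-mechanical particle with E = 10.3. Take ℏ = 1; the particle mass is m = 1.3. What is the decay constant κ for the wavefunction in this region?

κ = 4.81

Since E < U₀ the TISE in this region is ψ'' = κ²ψ with κ = √(2m(U₀ − E))/ℏ.
κ = √(2 × 1.3 × 8.9) = 4.810.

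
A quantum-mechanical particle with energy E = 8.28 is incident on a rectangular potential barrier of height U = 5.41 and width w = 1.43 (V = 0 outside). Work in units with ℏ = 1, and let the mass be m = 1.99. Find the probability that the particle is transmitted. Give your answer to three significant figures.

T = 0.767

Above the barrier the interior wavenumber is k₂ = √(2m(E − U))/ℏ = 3.380, giving phase k₂w = 4.833.
Matching at both interfaces gives T⁻¹ = 1 + U² sin²(k₂w) / [4E(E − U)] = 1.303, hence T = 0.767.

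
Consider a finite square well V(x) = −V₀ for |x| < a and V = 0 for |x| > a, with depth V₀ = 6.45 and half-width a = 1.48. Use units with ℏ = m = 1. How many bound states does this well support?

The dimensionless depth is z₀ = a√(2mV₀)/ℏ = 1.48 × √(12.90) = 5.316.
The even/odd transcendental equations gain one root per π/2 in z₀, giving N = 1 + ⌊2z₀/π⌋ = 1 + ⌊3.384⌋ = 4.

N = 4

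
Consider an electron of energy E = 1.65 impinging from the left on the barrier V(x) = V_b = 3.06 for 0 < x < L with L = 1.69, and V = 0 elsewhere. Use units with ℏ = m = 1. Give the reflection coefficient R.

R = 0.986

Since E < V_b the interior solution is evanescent with decay constant κ = √(2m(V_b − E))/ℏ = 1.679.
κL = 2.838, sinh(κL) = 8.511.
The exact tunnelling result is T⁻¹ = 1 + V_b² sinh²(κL) / [4E(V_b − E)] = 73.89, so T = 0.0135.
R = 1 − T = 0.986.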